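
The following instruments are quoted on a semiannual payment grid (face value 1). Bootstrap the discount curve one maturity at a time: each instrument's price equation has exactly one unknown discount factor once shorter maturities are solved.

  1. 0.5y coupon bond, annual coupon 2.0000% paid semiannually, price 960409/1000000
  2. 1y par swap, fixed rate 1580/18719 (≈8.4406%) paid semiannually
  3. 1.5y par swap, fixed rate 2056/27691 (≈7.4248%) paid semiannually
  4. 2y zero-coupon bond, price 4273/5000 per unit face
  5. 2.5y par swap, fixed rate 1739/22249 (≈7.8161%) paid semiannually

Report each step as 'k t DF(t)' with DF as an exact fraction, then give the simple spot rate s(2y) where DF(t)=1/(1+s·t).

1 1/2 9509/10000
2 1 921/1000
3 3/2 2243/2500
4 2 4273/5000
5 5/2 8261/10000
s(2y) = (1/(4273/5000) − 1)/(2) = 727/8546 ≈ 8.5069%

step 1 [0.5y] bond c/2=1/100: DF=(960409/1000000 − 1/100·(0))/(1+1/100) = 9509/10000 ≈ 0.950900
step 2 [1y] swap r/2=790/18719: DF=(1 − 790/18719·(0.950900))/(1+790/18719) = 921/1000 ≈ 0.921000
step 3 [1.5y] swap r/2=1028/27691: DF=(1 − 1028/27691·(0.950900+0.921000))/(1+1028/27691) = 2243/2500 ≈ 0.897200
step 4 [2y] zero: DF = P = 4273/5000 ≈ 0.854600
step 5 [2.5y] swap r/2=1739/44498: DF=(1 − 1739/44498·(0.950900+0.921000+0.897200+0.854600))/(1+1739/44498) = 8261/10000 ≈ 0.826100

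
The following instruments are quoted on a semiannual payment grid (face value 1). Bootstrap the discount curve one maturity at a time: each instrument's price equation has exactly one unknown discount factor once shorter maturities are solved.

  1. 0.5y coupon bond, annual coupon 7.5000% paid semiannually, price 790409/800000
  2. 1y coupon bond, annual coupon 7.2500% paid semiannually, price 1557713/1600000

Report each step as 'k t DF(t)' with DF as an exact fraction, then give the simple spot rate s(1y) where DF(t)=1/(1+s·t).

1 1/2 9523/10000
2 1 4531/5000
s(1y) = (1/(4531/5000) − 1)/(1) = 469/4531 ≈ 10.3509%

step 1 [0.5y] bond c/2=3/80: DF=(790409/800000 − 3/80·(0))/(1+3/80) = 9523/10000 ≈ 0.952300
step 2 [1y] bond c/2=29/800: DF=(1557713/1600000 − 29/800·(0.952300))/(1+29/800) = 4531/5000 ≈ 0.906200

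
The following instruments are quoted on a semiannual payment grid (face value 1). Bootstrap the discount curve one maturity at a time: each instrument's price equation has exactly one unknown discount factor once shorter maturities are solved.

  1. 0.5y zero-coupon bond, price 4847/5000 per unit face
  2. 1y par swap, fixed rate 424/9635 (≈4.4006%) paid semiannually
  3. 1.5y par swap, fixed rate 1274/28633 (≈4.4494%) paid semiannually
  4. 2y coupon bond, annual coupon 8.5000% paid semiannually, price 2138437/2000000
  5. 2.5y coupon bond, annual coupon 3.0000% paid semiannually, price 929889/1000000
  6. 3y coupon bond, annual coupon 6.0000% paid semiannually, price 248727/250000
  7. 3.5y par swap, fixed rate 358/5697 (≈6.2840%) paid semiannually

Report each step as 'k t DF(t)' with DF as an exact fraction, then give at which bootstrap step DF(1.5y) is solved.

step 1 [0.5y] zero: DF = P = 4847/5000 ≈ 0.969400
step 2 [1y] swap r/2=212/9635: DF=(1 − 212/9635·(0.969400))/(1+212/9635) = 1197/1250 ≈ 0.957600
step 3 [1.5y] swap r/2=637/28633: DF=(1 − 637/28633·(0.969400+0.957600))/(1+637/28633) = 9363/10000 ≈ 0.936300
step 4 [2y] bond c/2=17/400: DF=(2138437/2000000 − 17/400·(0.969400+0.957600+0.936300))/(1+17/400) = 9089/10000 ≈ 0.908900
step 5 [2.5y] bond c/2=3/200: DF=(929889/1000000 − 3/200·(0.969400+0.957600+0.936300+0.908900))/(1+3/200) = 2151/2500 ≈ 0.860400
step 6 [3y] bond c/2=3/100: DF=(248727/250000 − 3/100·(0.969400+0.957600+0.936300+0.908900+0.860400))/(1+3/100) = 831/1000 ≈ 0.831000
step 7 [3.5y] swap r/2=179/5697: DF=(1 − 179/5697·(0.969400+0.957600+0.936300+0.908900+0.860400+0.831000))/(1+179/5697) = 8031/10000 ≈ 0.803100

1 1/2 4847/5000
2 1 1197/1250
3 3/2 9363/10000
4 2 9089/10000
5 5/2 2151/2500
6 3 831/1000
7 7/2 8031/10000
DF(1.5y) is solved at step 3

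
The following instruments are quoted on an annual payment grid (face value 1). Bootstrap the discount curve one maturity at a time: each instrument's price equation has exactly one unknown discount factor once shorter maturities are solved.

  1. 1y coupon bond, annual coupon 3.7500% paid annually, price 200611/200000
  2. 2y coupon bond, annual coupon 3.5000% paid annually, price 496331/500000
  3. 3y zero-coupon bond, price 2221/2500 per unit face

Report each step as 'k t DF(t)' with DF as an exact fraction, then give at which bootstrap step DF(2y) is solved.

1 1 2417/2500
2 2 579/625
3 3 2221/2500
DF(2y) is solved at step 2

step 1 [1y] bond c/1=3/80: DF=(200611/200000 − 3/80·(0))/(1+3/80) = 2417/2500 ≈ 0.966800
step 2 [2y] bond c/1=7/200: DF=(496331/500000 − 7/200·(0.966800))/(1+7/200) = 579/625 ≈ 0.926400
step 3 [3y] zero: DF = P = 2221/2500 ≈ 0.888400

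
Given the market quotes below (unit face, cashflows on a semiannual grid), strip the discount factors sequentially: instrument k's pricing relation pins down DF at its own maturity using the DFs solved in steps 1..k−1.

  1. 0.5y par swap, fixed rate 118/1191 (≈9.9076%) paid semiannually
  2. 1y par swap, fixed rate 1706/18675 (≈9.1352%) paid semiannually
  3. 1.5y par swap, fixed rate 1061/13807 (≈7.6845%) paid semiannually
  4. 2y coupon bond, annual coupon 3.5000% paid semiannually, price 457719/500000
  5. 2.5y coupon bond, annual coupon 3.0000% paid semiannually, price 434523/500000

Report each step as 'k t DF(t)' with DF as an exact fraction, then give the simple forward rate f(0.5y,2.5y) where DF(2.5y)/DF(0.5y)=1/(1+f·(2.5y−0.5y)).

step 1 [0.5y] swap r/2=59/1191: DF=(1 − 59/1191·(0))/(1+59/1191) = 1191/1250 ≈ 0.952800
step 2 [1y] swap r/2=853/18675: DF=(1 − 853/18675·(0.952800))/(1+853/18675) = 9147/10000 ≈ 0.914700
step 3 [1.5y] swap r/2=1061/27614: DF=(1 − 1061/27614·(0.952800+0.914700))/(1+1061/27614) = 8939/10000 ≈ 0.893900
step 4 [2y] bond c/2=7/400: DF=(457719/500000 − 7/400·(0.952800+0.914700+0.893900))/(1+7/400) = 4261/5000 ≈ 0.852200
step 5 [2.5y] bond c/2=3/200: DF=(434523/500000 − 3/200·(0.952800+0.914700+0.893900+0.852200))/(1+3/200) = 2007/2500 ≈ 0.802800

1 1/2 1191/1250
2 1 9147/10000
3 3/2 8939/10000
4 2 4261/5000
5 5/2 2007/2500
f(0.5y,2.5y) = ((1191/1250)/(2007/2500) − 1)/(2) = 125/1338 ≈ 9.3423%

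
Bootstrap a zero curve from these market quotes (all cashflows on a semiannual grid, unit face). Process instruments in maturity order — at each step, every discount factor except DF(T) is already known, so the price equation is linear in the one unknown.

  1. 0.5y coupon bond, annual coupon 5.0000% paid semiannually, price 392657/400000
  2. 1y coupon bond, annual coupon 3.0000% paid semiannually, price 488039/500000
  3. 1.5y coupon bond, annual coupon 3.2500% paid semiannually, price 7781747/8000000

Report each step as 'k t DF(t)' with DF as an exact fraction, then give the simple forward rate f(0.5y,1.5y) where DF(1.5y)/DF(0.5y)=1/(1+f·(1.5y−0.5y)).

step 1 [0.5y] bond c/2=1/40: DF=(392657/400000 − 1/40·(0))/(1+1/40) = 9577/10000 ≈ 0.957700
step 2 [1y] bond c/2=3/200: DF=(488039/500000 − 3/200·(0.957700))/(1+3/200) = 379/400 ≈ 0.947500
step 3 [1.5y] bond c/2=13/800: DF=(7781747/8000000 − 13/800·(0.957700+0.947500))/(1+13/800) = 9267/10000 ≈ 0.926700

1 1/2 9577/10000
2 1 379/400
3 3/2 9267/10000
f(0.5y,1.5y) = ((9577/10000)/(9267/10000) − 1)/(1) = 310/9267 ≈ 3.3452%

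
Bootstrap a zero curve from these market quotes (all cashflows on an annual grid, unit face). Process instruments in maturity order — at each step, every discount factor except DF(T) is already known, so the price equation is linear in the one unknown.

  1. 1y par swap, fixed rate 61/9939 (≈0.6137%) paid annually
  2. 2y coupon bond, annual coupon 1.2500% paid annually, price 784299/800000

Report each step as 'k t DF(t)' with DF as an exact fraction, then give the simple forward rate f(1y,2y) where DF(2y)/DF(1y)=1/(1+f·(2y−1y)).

1 1 9939/10000
2 2 239/250
f(1y,2y) = ((9939/10000)/(239/250) − 1)/(1) = 379/9560 ≈ 3.9644%

step 1 [1y] swap r/1=61/9939: DF=(1 − 61/9939·(0))/(1+61/9939) = 9939/10000 ≈ 0.993900
step 2 [2y] bond c/1=1/80: DF=(784299/800000 − 1/80·(0.993900))/(1+1/80) = 239/250 ≈ 0.956000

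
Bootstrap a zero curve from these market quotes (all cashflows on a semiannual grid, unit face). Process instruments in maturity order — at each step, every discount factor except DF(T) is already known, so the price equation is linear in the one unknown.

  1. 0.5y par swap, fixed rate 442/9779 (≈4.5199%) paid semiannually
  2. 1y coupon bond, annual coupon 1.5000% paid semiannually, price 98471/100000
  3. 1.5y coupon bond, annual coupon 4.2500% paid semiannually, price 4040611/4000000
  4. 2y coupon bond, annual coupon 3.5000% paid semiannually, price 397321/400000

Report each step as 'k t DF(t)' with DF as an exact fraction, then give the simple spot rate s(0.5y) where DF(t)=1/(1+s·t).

1 1/2 9779/10000
2 1 9701/10000
3 3/2 4743/5000
4 2 579/625
s(0.5y) = (1/(9779/10000) − 1)/(1/2) = 442/9779 ≈ 4.5199%

step 1 [0.5y] swap r/2=221/9779: DF=(1 − 221/9779·(0))/(1+221/9779) = 9779/10000 ≈ 0.977900
step 2 [1y] bond c/2=3/400: DF=(98471/100000 − 3/400·(0.977900))/(1+3/400) = 9701/10000 ≈ 0.970100
step 3 [1.5y] bond c/2=17/800: DF=(4040611/4000000 − 17/800·(0.977900+0.970100))/(1+17/800) = 4743/5000 ≈ 0.948600
step 4 [2y] bond c/2=7/400: DF=(397321/400000 − 7/400·(0.977900+0.970100+0.948600))/(1+7/400) = 579/625 ≈ 0.926400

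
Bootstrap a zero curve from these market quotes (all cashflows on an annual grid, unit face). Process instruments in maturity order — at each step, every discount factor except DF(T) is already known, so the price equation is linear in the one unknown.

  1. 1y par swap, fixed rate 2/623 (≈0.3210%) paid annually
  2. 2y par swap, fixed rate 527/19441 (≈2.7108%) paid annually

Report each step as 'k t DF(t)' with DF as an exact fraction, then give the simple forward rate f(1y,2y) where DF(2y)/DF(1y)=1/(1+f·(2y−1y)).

1 1 623/625
2 2 9473/10000
f(1y,2y) = ((623/625)/(9473/10000) − 1)/(1) = 495/9473 ≈ 5.2254%

step 1 [1y] swap r/1=2/623: DF=(1 − 2/623·(0))/(1+2/623) = 623/625 ≈ 0.996800
step 2 [2y] swap r/1=527/19441: DF=(1 − 527/19441·(0.996800))/(1+527/19441) = 9473/10000 ≈ 0.947300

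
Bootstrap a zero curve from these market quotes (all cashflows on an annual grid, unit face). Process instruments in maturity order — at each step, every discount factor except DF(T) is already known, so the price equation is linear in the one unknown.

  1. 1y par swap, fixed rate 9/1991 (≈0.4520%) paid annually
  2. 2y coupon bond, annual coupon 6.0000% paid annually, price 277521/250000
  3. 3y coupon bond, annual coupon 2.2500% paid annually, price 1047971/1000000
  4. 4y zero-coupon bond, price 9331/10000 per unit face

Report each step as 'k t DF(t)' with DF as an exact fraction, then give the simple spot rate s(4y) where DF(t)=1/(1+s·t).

step 1 [1y] swap r/1=9/1991: DF=(1 − 9/1991·(0))/(1+9/1991) = 1991/2000 ≈ 0.995500
step 2 [2y] bond c/1=3/50: DF=(277521/250000 − 3/50·(0.995500))/(1+3/50) = 9909/10000 ≈ 0.990900
step 3 [3y] bond c/1=9/400: DF=(1047971/1000000 − 9/400·(0.995500+0.990900))/(1+9/400) = 2453/2500 ≈ 0.981200
step 4 [4y] zero: DF = P = 9331/10000 ≈ 0.933100

1 1 1991/2000
2 2 9909/10000
3 3 2453/2500
4 4 9331/10000
s(4y) = (1/(9331/10000) − 1)/(4) = 669/37324 ≈ 1.7924%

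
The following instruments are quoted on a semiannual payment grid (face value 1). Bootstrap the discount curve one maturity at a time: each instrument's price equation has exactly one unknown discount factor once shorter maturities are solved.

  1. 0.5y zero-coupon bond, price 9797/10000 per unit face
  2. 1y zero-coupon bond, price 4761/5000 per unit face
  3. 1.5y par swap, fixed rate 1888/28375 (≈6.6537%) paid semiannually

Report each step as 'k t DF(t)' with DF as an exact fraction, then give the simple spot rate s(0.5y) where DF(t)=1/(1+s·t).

step 1 [0.5y] zero: DF = P = 9797/10000 ≈ 0.979700
step 2 [1y] zero: DF = P = 4761/5000 ≈ 0.952200
step 3 [1.5y] swap r/2=944/28375: DF=(1 − 944/28375·(0.979700+0.952200))/(1+944/28375) = 566/625 ≈ 0.905600

1 1/2 9797/10000
2 1 4761/5000
3 3/2 566/625
s(0.5y) = (1/(9797/10000) − 1)/(1/2) = 406/9797 ≈ 4.1441%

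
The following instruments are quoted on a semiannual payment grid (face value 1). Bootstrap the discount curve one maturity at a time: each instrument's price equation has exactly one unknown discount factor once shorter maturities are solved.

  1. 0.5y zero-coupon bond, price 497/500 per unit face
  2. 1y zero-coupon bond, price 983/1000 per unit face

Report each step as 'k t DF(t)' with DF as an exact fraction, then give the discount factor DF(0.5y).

1 1/2 497/500
2 1 983/1000
DF(0.5y) = 497/500 ≈ 0.994000

step 1 [0.5y] zero: DF = P = 497/500 ≈ 0.994000
step 2 [1y] zero: DF = P = 983/1000 ≈ 0.983000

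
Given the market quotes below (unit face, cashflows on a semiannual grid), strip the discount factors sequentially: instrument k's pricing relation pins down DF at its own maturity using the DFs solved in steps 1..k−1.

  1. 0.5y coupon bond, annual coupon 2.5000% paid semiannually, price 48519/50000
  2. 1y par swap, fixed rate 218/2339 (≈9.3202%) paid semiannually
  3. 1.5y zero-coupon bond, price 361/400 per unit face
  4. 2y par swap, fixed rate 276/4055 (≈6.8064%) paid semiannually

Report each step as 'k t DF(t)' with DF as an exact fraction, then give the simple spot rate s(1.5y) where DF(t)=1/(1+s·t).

step 1 [0.5y] bond c/2=1/80: DF=(48519/50000 − 1/80·(0))/(1+1/80) = 599/625 ≈ 0.958400
step 2 [1y] swap r/2=109/2339: DF=(1 − 109/2339·(0.958400))/(1+109/2339) = 1141/1250 ≈ 0.912800
step 3 [1.5y] zero: DF = P = 361/400 ≈ 0.902500
step 4 [2y] swap r/2=138/4055: DF=(1 − 138/4055·(0.958400+0.912800+0.902500))/(1+138/4055) = 4379/5000 ≈ 0.875800

1 1/2 599/625
2 1 1141/1250
3 3/2 361/400
4 2 4379/5000
s(1.5y) = (1/(361/400) − 1)/(3/2) = 26/361 ≈ 7.2022%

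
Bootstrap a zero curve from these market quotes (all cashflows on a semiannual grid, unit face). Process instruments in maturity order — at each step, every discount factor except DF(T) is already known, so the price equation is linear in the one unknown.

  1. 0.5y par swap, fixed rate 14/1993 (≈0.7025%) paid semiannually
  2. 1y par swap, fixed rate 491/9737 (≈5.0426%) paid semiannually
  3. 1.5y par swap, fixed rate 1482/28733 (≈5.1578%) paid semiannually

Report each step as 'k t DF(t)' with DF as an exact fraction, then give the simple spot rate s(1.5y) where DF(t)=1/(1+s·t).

1 1/2 1993/2000
2 1 9509/10000
3 3/2 9259/10000
s(1.5y) = (1/(9259/10000) − 1)/(3/2) = 494/9259 ≈ 5.3353%

step 1 [0.5y] swap r/2=7/1993: DF=(1 − 7/1993·(0))/(1+7/1993) = 1993/2000 ≈ 0.996500
step 2 [1y] swap r/2=491/19474: DF=(1 − 491/19474·(0.996500))/(1+491/19474) = 9509/10000 ≈ 0.950900
step 3 [1.5y] swap r/2=741/28733: DF=(1 − 741/28733·(0.996500+0.950900))/(1+741/28733) = 9259/10000 ≈ 0.925900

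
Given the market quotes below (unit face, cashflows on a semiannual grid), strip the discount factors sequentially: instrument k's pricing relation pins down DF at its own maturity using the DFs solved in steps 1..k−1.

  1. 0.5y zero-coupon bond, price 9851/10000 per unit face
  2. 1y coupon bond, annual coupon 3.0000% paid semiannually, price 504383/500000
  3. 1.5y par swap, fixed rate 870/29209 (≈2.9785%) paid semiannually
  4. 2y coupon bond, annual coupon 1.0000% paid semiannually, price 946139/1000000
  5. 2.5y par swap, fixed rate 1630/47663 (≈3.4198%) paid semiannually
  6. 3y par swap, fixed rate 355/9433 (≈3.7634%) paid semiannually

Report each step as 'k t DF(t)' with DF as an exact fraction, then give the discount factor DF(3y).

1 1/2 9851/10000
2 1 9793/10000
3 3/2 1913/2000
4 2 9269/10000
5 5/2 1837/2000
6 3 1787/2000
DF(3y) = 1787/2000 ≈ 0.893500

step 1 [0.5y] zero: DF = P = 9851/10000 ≈ 0.985100
step 2 [1y] bond c/2=3/200: DF=(504383/500000 − 3/200·(0.985100))/(1+3/200) = 9793/10000 ≈ 0.979300
step 3 [1.5y] swap r/2=435/29209: DF=(1 − 435/29209·(0.985100+0.979300))/(1+435/29209) = 1913/2000 ≈ 0.956500
step 4 [2y] bond c/2=1/200: DF=(946139/1000000 − 1/200·(0.985100+0.979300+0.956500))/(1+1/200) = 9269/10000 ≈ 0.926900
step 5 [2.5y] swap r/2=815/47663: DF=(1 − 815/47663·(0.985100+0.979300+0.956500+0.926900))/(1+815/47663) = 1837/2000 ≈ 0.918500
step 6 [3y] swap r/2=355/18866: DF=(1 − 355/18866·(0.985100+0.979300+0.956500+0.926900+0.918500))/(1+355/18866) = 1787/2000 ≈ 0.893500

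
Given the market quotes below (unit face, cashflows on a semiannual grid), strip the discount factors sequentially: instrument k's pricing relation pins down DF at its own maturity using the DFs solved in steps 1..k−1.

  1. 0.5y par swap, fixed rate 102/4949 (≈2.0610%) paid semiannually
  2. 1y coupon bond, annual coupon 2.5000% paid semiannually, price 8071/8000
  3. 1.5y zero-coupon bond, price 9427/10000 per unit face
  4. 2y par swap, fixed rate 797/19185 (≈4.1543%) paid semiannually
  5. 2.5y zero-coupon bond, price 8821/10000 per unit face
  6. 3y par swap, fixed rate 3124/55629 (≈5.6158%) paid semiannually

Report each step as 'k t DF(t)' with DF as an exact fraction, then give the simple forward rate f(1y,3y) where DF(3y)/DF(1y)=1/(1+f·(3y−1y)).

1 1/2 4949/5000
2 1 4921/5000
3 3/2 9427/10000
4 2 9203/10000
5 5/2 8821/10000
6 3 4219/5000
f(1y,3y) = ((4921/5000)/(4219/5000) − 1)/(2) = 351/4219 ≈ 8.3195%

step 1 [0.5y] swap r/2=51/4949: DF=(1 − 51/4949·(0))/(1+51/4949) = 4949/5000 ≈ 0.989800
step 2 [1y] bond c/2=1/80: DF=(8071/8000 − 1/80·(0.989800))/(1+1/80) = 4921/5000 ≈ 0.984200
step 3 [1.5y] zero: DF = P = 9427/10000 ≈ 0.942700
step 4 [2y] swap r/2=797/38370: DF=(1 − 797/38370·(0.989800+0.984200+0.942700))/(1+797/38370) = 9203/10000 ≈ 0.920300
step 5 [2.5y] zero: DF = P = 8821/10000 ≈ 0.882100
step 6 [3y] swap r/2=1562/55629: DF=(1 − 1562/55629·(0.989800+0.984200+0.942700+0.920300+0.882100))/(1+1562/55629) = 4219/5000 ≈ 0.843800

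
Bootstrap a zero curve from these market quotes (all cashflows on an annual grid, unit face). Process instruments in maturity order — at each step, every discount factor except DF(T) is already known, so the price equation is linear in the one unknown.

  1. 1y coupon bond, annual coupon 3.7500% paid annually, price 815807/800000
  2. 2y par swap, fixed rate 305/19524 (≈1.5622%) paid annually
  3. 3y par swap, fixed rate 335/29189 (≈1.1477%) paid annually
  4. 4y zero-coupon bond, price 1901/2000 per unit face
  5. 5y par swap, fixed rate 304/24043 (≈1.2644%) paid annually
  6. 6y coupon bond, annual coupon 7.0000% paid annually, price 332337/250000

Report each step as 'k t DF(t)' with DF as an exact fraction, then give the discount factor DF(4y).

step 1 [1y] bond c/1=3/80: DF=(815807/800000 − 3/80·(0))/(1+3/80) = 9829/10000 ≈ 0.982900
step 2 [2y] swap r/1=305/19524: DF=(1 − 305/19524·(0.982900))/(1+305/19524) = 1939/2000 ≈ 0.969500
step 3 [3y] swap r/1=335/29189: DF=(1 − 335/29189·(0.982900+0.969500))/(1+335/29189) = 1933/2000 ≈ 0.966500
step 4 [4y] zero: DF = P = 1901/2000 ≈ 0.950500
step 5 [5y] swap r/1=304/24043: DF=(1 − 304/24043·(0.982900+0.969500+0.966500+0.950500))/(1+304/24043) = 587/625 ≈ 0.939200
step 6 [6y] bond c/1=7/100: DF=(332337/250000 − 7/100·(0.982900+0.969500+0.966500+0.950500+0.939200))/(1+7/100) = 4639/5000 ≈ 0.927800

1 1 9829/10000
2 2 1939/2000
3 3 1933/2000
4 4 1901/2000
5 5 587/625
6 6 4639/5000
DF(4y) = 1901/2000 ≈ 0.950500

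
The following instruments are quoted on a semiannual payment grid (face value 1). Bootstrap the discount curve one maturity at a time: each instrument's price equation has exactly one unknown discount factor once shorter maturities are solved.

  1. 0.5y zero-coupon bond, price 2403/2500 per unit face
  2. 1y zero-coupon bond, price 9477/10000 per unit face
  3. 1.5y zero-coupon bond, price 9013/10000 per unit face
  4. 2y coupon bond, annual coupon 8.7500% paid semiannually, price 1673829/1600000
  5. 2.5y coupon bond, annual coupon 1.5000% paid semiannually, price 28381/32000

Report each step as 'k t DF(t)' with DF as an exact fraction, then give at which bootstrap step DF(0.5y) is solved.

1 1/2 2403/2500
2 1 9477/10000
3 3/2 9013/10000
4 2 1769/2000
5 5/2 533/625
DF(0.5y) is solved at step 1

step 1 [0.5y] zero: DF = P = 2403/2500 ≈ 0.961200
step 2 [1y] zero: DF = P = 9477/10000 ≈ 0.947700
step 3 [1.5y] zero: DF = P = 9013/10000 ≈ 0.901300
step 4 [2y] bond c/2=7/160: DF=(1673829/1600000 − 7/160·(0.961200+0.947700+0.901300))/(1+7/160) = 1769/2000 ≈ 0.884500
step 5 [2.5y] bond c/2=3/400: DF=(28381/32000 − 3/400·(0.961200+0.947700+0.901300+0.884500))/(1+3/400) = 533/625 ≈ 0.852800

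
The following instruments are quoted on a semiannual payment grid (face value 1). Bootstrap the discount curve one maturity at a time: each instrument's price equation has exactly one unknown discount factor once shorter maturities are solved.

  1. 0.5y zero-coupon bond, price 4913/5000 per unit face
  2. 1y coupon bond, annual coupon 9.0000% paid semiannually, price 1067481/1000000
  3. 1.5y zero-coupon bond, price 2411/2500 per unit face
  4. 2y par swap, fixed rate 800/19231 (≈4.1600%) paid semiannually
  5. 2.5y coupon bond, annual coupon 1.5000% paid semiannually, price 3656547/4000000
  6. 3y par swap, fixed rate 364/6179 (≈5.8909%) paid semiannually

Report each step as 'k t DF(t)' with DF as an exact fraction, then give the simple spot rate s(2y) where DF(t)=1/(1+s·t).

1 1/2 4913/5000
2 1 612/625
3 3/2 2411/2500
4 2 23/25
5 5/2 8787/10000
6 3 4181/5000
s(2y) = (1/(23/25) − 1)/(2) = 1/23 ≈ 4.3478%

step 1 [0.5y] zero: DF = P = 4913/5000 ≈ 0.982600
step 2 [1y] bond c/2=9/200: DF=(1067481/1000000 − 9/200·(0.982600))/(1+9/200) = 612/625 ≈ 0.979200
step 3 [1.5y] zero: DF = P = 2411/2500 ≈ 0.964400
step 4 [2y] swap r/2=400/19231: DF=(1 − 400/19231·(0.982600+0.979200+0.964400))/(1+400/19231) = 23/25 ≈ 0.920000
step 5 [2.5y] bond c/2=3/400: DF=(3656547/4000000 − 3/400·(0.982600+0.979200+0.964400+0.920000))/(1+3/400) = 8787/10000 ≈ 0.878700
step 6 [3y] swap r/2=182/6179: DF=(1 − 182/6179·(0.982600+0.979200+0.964400+0.920000+0.878700))/(1+182/6179) = 4181/5000 ≈ 0.836200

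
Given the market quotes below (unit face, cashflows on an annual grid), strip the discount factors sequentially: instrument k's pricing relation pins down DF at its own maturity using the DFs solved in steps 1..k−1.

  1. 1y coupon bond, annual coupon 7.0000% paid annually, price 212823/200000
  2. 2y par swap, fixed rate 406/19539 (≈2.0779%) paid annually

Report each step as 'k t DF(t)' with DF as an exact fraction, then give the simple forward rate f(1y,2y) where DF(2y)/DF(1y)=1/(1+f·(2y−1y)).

1 1 1989/2000
2 2 4797/5000
f(1y,2y) = ((1989/2000)/(4797/5000) − 1)/(1) = 3/82 ≈ 3.6585%

step 1 [1y] bond c/1=7/100: DF=(212823/200000 − 7/100·(0))/(1+7/100) = 1989/2000 ≈ 0.994500
step 2 [2y] swap r/1=406/19539: DF=(1 − 406/19539·(0.994500))/(1+406/19539) = 4797/5000 ≈ 0.959400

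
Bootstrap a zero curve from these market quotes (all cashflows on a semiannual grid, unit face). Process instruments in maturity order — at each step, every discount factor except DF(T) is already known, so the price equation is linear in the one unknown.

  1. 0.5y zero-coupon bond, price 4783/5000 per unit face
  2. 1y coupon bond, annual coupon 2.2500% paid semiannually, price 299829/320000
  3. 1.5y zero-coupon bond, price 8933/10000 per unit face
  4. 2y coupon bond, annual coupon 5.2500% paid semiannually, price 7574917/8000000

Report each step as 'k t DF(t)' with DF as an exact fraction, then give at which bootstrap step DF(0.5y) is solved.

step 1 [0.5y] zero: DF = P = 4783/5000 ≈ 0.956600
step 2 [1y] bond c/2=9/800: DF=(299829/320000 − 9/800·(0.956600))/(1+9/800) = 9159/10000 ≈ 0.915900
step 3 [1.5y] zero: DF = P = 8933/10000 ≈ 0.893300
step 4 [2y] bond c/2=21/800: DF=(7574917/8000000 − 21/800·(0.956600+0.915900+0.893300))/(1+21/800) = 8519/10000 ≈ 0.851900

1 1/2 4783/5000
2 1 9159/10000
3 3/2 8933/10000
4 2 8519/10000
DF(0.5y) is solved at step 1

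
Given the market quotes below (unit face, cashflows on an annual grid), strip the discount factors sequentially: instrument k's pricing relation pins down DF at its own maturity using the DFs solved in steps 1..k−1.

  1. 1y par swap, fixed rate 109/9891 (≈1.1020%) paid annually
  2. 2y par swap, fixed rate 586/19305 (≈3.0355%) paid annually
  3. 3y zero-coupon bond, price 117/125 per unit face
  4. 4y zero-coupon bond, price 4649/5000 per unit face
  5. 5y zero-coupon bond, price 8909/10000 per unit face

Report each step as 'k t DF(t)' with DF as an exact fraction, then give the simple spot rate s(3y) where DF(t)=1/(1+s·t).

step 1 [1y] swap r/1=109/9891: DF=(1 − 109/9891·(0))/(1+109/9891) = 9891/10000 ≈ 0.989100
step 2 [2y] swap r/1=586/19305: DF=(1 − 586/19305·(0.989100))/(1+586/19305) = 4707/5000 ≈ 0.941400
step 3 [3y] zero: DF = P = 117/125 ≈ 0.936000
step 4 [4y] zero: DF = P = 4649/5000 ≈ 0.929800
step 5 [5y] zero: DF = P = 8909/10000 ≈ 0.890900

1 1 9891/10000
2 2 4707/5000
3 3 117/125
4 4 4649/5000
5 5 8909/10000
s(3y) = (1/(117/125) − 1)/(3) = 8/351 ≈ 2.2792%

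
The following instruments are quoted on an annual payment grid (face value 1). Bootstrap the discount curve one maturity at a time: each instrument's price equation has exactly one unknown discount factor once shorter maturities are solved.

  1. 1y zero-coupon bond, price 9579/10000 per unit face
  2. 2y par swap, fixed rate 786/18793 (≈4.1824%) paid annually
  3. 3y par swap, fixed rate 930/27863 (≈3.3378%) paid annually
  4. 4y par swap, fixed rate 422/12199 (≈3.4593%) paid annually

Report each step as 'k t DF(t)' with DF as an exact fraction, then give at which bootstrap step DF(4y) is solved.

1 1 9579/10000
2 2 4607/5000
3 3 907/1000
4 4 4367/5000
DF(4y) is solved at step 4

step 1 [1y] zero: DF = P = 9579/10000 ≈ 0.957900
step 2 [2y] swap r/1=786/18793: DF=(1 − 786/18793·(0.957900))/(1+786/18793) = 4607/5000 ≈ 0.921400
step 3 [3y] swap r/1=930/27863: DF=(1 − 930/27863·(0.957900+0.921400))/(1+930/27863) = 907/1000 ≈ 0.907000
step 4 [4y] swap r/1=422/12199: DF=(1 − 422/12199·(0.957900+0.921400+0.907000))/(1+422/12199) = 4367/5000 ≈ 0.873400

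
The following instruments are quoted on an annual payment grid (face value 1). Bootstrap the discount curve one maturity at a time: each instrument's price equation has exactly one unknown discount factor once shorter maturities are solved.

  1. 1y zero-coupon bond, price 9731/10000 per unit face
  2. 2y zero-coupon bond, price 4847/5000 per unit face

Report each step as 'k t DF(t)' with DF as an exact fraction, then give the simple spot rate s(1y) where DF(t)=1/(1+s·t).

1 1 9731/10000
2 2 4847/5000
s(1y) = (1/(9731/10000) − 1)/(1) = 269/9731 ≈ 2.7644%

step 1 [1y] zero: DF = P = 9731/10000 ≈ 0.973100
step 2 [2y] zero: DF = P = 4847/5000 ≈ 0.969400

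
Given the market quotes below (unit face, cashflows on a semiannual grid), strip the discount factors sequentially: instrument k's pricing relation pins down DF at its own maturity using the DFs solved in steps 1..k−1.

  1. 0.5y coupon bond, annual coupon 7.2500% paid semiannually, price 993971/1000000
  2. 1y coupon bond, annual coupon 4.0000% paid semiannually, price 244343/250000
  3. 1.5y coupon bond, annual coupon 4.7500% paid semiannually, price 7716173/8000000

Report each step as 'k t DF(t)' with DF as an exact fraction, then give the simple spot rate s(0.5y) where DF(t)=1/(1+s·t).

step 1 [0.5y] bond c/2=29/800: DF=(993971/1000000 − 29/800·(0))/(1+29/800) = 1199/1250 ≈ 0.959200
step 2 [1y] bond c/2=1/50: DF=(244343/250000 − 1/50·(0.959200))/(1+1/50) = 4697/5000 ≈ 0.939400
step 3 [1.5y] bond c/2=19/800: DF=(7716173/8000000 − 19/800·(0.959200+0.939400))/(1+19/800) = 8981/10000 ≈ 0.898100

1 1/2 1199/1250
2 1 4697/5000
3 3/2 8981/10000
s(0.5y) = (1/(1199/1250) − 1)/(1/2) = 102/1199 ≈ 8.5071%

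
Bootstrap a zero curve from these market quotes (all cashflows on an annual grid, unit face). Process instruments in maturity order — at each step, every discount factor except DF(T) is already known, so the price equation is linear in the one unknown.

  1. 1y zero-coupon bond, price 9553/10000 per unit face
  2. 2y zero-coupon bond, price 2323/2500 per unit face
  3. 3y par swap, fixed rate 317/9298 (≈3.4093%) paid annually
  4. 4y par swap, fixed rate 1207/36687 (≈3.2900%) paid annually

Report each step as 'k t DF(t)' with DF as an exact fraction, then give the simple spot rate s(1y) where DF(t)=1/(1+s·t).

1 1 9553/10000
2 2 2323/2500
3 3 9049/10000
4 4 8793/10000
s(1y) = (1/(9553/10000) − 1)/(1) = 447/9553 ≈ 4.6792%

step 1 [1y] zero: DF = P = 9553/10000 ≈ 0.955300
step 2 [2y] zero: DF = P = 2323/2500 ≈ 0.929200
step 3 [3y] swap r/1=317/9298: DF=(1 − 317/9298·(0.955300+0.929200))/(1+317/9298) = 9049/10000 ≈ 0.904900
step 4 [4y] swap r/1=1207/36687: DF=(1 − 1207/36687·(0.955300+0.929200+0.904900))/(1+1207/36687) = 8793/10000 ≈ 0.879300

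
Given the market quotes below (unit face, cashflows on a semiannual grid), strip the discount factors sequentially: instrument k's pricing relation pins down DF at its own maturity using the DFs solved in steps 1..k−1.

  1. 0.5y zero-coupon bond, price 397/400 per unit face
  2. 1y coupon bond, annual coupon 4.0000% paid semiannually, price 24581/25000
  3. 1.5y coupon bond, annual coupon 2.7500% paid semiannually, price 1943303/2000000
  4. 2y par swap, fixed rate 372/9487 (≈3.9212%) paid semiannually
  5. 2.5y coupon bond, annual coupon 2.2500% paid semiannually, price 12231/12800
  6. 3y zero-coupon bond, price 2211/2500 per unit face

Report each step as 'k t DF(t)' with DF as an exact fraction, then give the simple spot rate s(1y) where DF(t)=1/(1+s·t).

step 1 [0.5y] zero: DF = P = 397/400 ≈ 0.992500
step 2 [1y] bond c/2=1/50: DF=(24581/25000 − 1/50·(0.992500))/(1+1/50) = 1889/2000 ≈ 0.944500
step 3 [1.5y] bond c/2=11/800: DF=(1943303/2000000 − 11/800·(0.992500+0.944500))/(1+11/800) = 4661/5000 ≈ 0.932200
step 4 [2y] swap r/2=186/9487: DF=(1 − 186/9487·(0.992500+0.944500+0.932200))/(1+186/9487) = 1157/1250 ≈ 0.925600
step 5 [2.5y] bond c/2=9/800: DF=(12231/12800 − 9/800·(0.992500+0.944500+0.932200+0.925600))/(1+9/800) = 9027/10000 ≈ 0.902700
step 6 [3y] zero: DF = P = 2211/2500 ≈ 0.884400

1 1/2 397/400
2 1 1889/2000
3 3/2 4661/5000
4 2 1157/1250
5 5/2 9027/10000
6 3 2211/2500
s(1y) = (1/(1889/2000) − 1)/(1) = 111/1889 ≈ 5.8761%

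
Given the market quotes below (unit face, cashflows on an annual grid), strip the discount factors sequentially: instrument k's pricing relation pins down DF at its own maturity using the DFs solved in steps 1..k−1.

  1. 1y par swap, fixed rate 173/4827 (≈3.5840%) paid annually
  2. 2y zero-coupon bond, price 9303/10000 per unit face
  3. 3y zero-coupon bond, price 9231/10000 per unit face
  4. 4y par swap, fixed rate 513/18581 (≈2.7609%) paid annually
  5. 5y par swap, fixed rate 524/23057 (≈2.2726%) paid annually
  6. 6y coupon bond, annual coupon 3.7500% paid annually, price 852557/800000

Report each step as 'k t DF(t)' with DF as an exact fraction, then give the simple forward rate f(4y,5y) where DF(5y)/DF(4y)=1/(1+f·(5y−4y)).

1 1 4827/5000
2 2 9303/10000
3 3 9231/10000
4 4 4487/5000
5 5 1119/1250
6 6 1721/2000
f(4y,5y) = ((4487/5000)/(1119/1250) − 1)/(1) = 11/4476 ≈ 0.2458%

step 1 [1y] swap r/1=173/4827: DF=(1 − 173/4827·(0))/(1+173/4827) = 4827/5000 ≈ 0.965400
step 2 [2y] zero: DF = P = 9303/10000 ≈ 0.930300
step 3 [3y] zero: DF = P = 9231/10000 ≈ 0.923100
step 4 [4y] swap r/1=513/18581: DF=(1 − 513/18581·(0.965400+0.930300+0.923100))/(1+513/18581) = 4487/5000 ≈ 0.897400
step 5 [5y] swap r/1=524/23057: DF=(1 − 524/23057·(0.965400+0.930300+0.923100+0.897400))/(1+524/23057) = 1119/1250 ≈ 0.895200
step 6 [6y] bond c/1=3/80: DF=(852557/800000 − 3/80·(0.965400+0.930300+0.923100+0.897400+0.895200))/(1+3/80) = 1721/2000 ≈ 0.860500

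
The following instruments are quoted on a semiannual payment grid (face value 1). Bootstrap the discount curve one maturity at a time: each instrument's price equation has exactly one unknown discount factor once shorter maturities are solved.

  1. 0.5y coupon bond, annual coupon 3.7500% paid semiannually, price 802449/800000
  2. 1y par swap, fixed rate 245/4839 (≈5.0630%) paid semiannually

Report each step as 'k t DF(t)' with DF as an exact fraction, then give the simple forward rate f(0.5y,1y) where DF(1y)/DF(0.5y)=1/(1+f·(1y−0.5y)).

1 1/2 4923/5000
2 1 951/1000
f(0.5y,1y) = ((4923/5000)/(951/1000) − 1)/(1/2) = 112/1585 ≈ 7.0662%

step 1 [0.5y] bond c/2=3/160: DF=(802449/800000 − 3/160·(0))/(1+3/160) = 4923/5000 ≈ 0.984600
step 2 [1y] swap r/2=245/9678: DF=(1 − 245/9678·(0.984600))/(1+245/9678) = 951/1000 ≈ 0.951000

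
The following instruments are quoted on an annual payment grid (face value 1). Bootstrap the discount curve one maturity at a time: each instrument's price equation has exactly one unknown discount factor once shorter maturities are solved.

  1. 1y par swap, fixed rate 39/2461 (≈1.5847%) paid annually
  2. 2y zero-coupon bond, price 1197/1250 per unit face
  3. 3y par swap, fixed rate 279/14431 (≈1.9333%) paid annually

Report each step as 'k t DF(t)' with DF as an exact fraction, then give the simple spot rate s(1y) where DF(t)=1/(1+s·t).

1 1 2461/2500
2 2 1197/1250
3 3 4721/5000
s(1y) = (1/(2461/2500) − 1)/(1) = 39/2461 ≈ 1.5847%

step 1 [1y] swap r/1=39/2461: DF=(1 − 39/2461·(0))/(1+39/2461) = 2461/2500 ≈ 0.984400
step 2 [2y] zero: DF = P = 1197/1250 ≈ 0.957600
step 3 [3y] swap r/1=279/14431: DF=(1 − 279/14431·(0.984400+0.957600))/(1+279/14431) = 4721/5000 ≈ 0.944200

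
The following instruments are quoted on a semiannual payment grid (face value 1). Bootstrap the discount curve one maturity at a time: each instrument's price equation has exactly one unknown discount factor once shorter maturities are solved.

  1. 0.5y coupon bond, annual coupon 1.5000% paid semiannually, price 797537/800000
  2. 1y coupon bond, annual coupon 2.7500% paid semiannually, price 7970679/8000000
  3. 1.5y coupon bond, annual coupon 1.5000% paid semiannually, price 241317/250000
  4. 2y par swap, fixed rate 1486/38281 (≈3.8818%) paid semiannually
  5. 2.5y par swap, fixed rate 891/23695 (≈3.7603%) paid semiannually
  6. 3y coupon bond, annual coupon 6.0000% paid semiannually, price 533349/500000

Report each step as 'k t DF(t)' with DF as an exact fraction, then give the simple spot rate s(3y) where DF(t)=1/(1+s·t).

step 1 [0.5y] bond c/2=3/400: DF=(797537/800000 − 3/400·(0))/(1+3/400) = 1979/2000 ≈ 0.989500
step 2 [1y] bond c/2=11/800: DF=(7970679/8000000 − 11/800·(0.989500))/(1+11/800) = 4847/5000 ≈ 0.969400
step 3 [1.5y] bond c/2=3/400: DF=(241317/250000 − 3/400·(0.989500+0.969400))/(1+3/400) = 1887/2000 ≈ 0.943500
step 4 [2y] swap r/2=743/38281: DF=(1 − 743/38281·(0.989500+0.969400+0.943500))/(1+743/38281) = 9257/10000 ≈ 0.925700
step 5 [2.5y] swap r/2=891/47390: DF=(1 − 891/47390·(0.989500+0.969400+0.943500+0.925700))/(1+891/47390) = 9109/10000 ≈ 0.910900
step 6 [3y] bond c/2=3/100: DF=(533349/500000 − 3/100·(0.989500+0.969400+0.943500+0.925700+0.910900))/(1+3/100) = 561/625 ≈ 0.897600

1 1/2 1979/2000
2 1 4847/5000
3 3/2 1887/2000
4 2 9257/10000
5 5/2 9109/10000
6 3 561/625
s(3y) = (1/(561/625) − 1)/(3) = 64/1683 ≈ 3.8027%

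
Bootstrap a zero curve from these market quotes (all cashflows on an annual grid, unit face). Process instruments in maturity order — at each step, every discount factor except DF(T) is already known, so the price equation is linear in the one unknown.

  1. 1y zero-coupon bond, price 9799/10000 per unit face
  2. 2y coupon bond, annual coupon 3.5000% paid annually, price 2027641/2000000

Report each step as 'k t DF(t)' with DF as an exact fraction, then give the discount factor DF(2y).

1 1 9799/10000
2 2 1183/1250
DF(2y) = 1183/1250 ≈ 0.946400

step 1 [1y] zero: DF = P = 9799/10000 ≈ 0.979900
step 2 [2y] bond c/1=7/200: DF=(2027641/2000000 − 7/200·(0.979900))/(1+7/200) = 1183/1250 ≈ 0.946400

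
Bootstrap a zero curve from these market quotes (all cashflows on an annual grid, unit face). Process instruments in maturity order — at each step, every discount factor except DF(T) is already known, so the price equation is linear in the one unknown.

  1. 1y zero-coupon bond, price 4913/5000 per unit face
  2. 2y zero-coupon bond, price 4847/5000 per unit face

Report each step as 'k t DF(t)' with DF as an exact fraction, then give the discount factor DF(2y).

step 1 [1y] zero: DF = P = 4913/5000 ≈ 0.982600
step 2 [2y] zero: DF = P = 4847/5000 ≈ 0.969400

1 1 4913/5000
2 2 4847/5000
DF(2y) = 4847/5000 ≈ 0.969400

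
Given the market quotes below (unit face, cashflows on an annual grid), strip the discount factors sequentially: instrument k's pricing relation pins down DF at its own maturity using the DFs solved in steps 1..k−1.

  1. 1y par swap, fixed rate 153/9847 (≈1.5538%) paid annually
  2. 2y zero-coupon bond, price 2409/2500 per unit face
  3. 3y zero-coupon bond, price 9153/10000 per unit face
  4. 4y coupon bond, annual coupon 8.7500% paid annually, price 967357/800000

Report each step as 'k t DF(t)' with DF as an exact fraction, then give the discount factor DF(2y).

1 1 9847/10000
2 2 2409/2500
3 3 9153/10000
4 4 1763/2000
DF(2y) = 2409/2500 ≈ 0.963600

step 1 [1y] swap r/1=153/9847: DF=(1 − 153/9847·(0))/(1+153/9847) = 9847/10000 ≈ 0.984700
step 2 [2y] zero: DF = P = 2409/2500 ≈ 0.963600
step 3 [3y] zero: DF = P = 9153/10000 ≈ 0.915300
step 4 [4y] bond c/1=7/80: DF=(967357/800000 − 7/80·(0.984700+0.963600+0.915300))/(1+7/80) = 1763/2000 ≈ 0.881500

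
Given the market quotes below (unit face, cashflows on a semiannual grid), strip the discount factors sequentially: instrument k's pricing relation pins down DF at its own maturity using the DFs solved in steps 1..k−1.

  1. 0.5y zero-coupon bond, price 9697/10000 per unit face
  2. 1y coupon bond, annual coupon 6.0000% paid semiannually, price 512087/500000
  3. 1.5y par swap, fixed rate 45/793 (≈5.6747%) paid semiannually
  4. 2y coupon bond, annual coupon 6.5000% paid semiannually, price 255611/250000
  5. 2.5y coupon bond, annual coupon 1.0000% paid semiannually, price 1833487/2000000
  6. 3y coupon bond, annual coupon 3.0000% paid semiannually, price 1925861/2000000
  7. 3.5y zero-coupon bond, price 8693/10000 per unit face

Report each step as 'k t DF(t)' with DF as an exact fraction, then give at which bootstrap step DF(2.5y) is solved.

1 1/2 9697/10000
2 1 9661/10000
3 3/2 919/1000
4 2 2251/2500
5 5/2 1787/2000
6 3 22/25
7 7/2 8693/10000
DF(2.5y) is solved at step 5

step 1 [0.5y] zero: DF = P = 9697/10000 ≈ 0.969700
step 2 [1y] bond c/2=3/100: DF=(512087/500000 − 3/100·(0.969700))/(1+3/100) = 9661/10000 ≈ 0.966100
step 3 [1.5y] swap r/2=45/1586: DF=(1 − 45/1586·(0.969700+0.966100))/(1+45/1586) = 919/1000 ≈ 0.919000
step 4 [2y] bond c/2=13/400: DF=(255611/250000 − 13/400·(0.969700+0.966100+0.919000))/(1+13/400) = 2251/2500 ≈ 0.900400
step 5 [2.5y] bond c/2=1/200: DF=(1833487/2000000 − 1/200·(0.969700+0.966100+0.919000+0.900400))/(1+1/200) = 1787/2000 ≈ 0.893500
step 6 [3y] bond c/2=3/200: DF=(1925861/2000000 − 3/200·(0.969700+0.966100+0.919000+0.900400+0.893500))/(1+3/200) = 22/25 ≈ 0.880000
step 7 [3.5y] zero: DF = P = 8693/10000 ≈ 0.869300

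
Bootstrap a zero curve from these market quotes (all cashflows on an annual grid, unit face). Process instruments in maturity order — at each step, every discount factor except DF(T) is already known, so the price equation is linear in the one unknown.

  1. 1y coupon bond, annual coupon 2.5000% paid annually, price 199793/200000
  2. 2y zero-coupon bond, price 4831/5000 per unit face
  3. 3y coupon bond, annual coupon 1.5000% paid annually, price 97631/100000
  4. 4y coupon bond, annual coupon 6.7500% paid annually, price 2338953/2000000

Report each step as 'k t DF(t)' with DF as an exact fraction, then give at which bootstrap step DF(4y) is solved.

1 1 4873/5000
2 2 4831/5000
3 3 2333/2500
4 4 4569/5000
DF(4y) is solved at step 4

step 1 [1y] bond c/1=1/40: DF=(199793/200000 − 1/40·(0))/(1+1/40) = 4873/5000 ≈ 0.974600
step 2 [2y] zero: DF = P = 4831/5000 ≈ 0.966200
step 3 [3y] bond c/1=3/200: DF=(97631/100000 − 3/200·(0.974600+0.966200))/(1+3/200) = 2333/2500 ≈ 0.933200
step 4 [4y] bond c/1=27/400: DF=(2338953/2000000 − 27/400·(0.974600+0.966200+0.933200))/(1+27/400) = 4569/5000 ≈ 0.913800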